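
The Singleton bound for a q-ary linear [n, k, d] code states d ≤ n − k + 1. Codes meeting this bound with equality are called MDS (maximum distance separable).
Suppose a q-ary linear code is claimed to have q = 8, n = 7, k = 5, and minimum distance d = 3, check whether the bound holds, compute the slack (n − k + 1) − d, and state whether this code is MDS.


Singleton RHS = n − k + 1 = 3, slack = 0, bound satisfied, MDS.

Singleton bound: d ≤ n − k + 1.
Here n = 7, k = 5, so n − k + 1 = 3.
Given d = 3, check d ≤ 3: YES.
Slack = (n − k + 1) − d = 0.
The code is MDS (slack = 0).
Description: the claimed parameters are [7, 5, 3]_8; such a code would be MDS (meets Singleton bound).


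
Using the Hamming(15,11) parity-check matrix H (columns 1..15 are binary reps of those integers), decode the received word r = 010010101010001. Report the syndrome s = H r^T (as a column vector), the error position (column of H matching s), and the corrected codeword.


s = (1, 1, 0, 1)^T, error position = 13, corrected codeword c = 010010101010101

Compute s = H r^T mod 2 one row at a time:
  s_1 = 0 + 1 + 0 + 1 + 0 + 0 + 0 + 1 = 3 ≡ 1 (mod 2).
  s_2 = 0 + 1 + 0 + 1 + 0 + 0 + 0 + 1 = 3 ≡ 1 (mod 2).
  s_3 = 1 + 0 + 0 + 1 + 0 + 1 + 0 + 1 = 4 ≡ 0 (mod 2).
  s_4 = 0 + 0 + 1 + 1 + 1 + 1 + 0 + 1 = 5 ≡ 1 (mod 2).
s = (1, 1, 0, 1)^T — this equals column 13 of H (binary 1101), so error is at position 13.
Correct: flip bit 13 of r = 010010101010001 to get c = 010010101010101.


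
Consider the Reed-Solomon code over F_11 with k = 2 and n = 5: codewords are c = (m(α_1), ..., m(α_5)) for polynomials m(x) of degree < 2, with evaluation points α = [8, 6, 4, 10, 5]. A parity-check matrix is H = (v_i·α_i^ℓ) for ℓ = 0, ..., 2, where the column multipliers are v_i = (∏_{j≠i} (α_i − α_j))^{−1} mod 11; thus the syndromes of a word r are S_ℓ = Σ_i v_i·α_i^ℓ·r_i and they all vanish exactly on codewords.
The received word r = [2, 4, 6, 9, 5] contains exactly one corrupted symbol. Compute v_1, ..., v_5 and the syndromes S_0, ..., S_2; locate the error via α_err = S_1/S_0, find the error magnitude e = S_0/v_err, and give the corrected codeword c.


S = (1, 10, 1), error at position 4, error magnitude e = 9, c = [2, 4, 6, 0, 5].

Step 1: column multipliers v_i = (∏_{j≠i}(α_i − α_j))^{−1} mod 11.
  i = 1 (α = 8): (8−6)(8−4)(8−10)(8−5) = 2·4·(−2)·3 = −48 ≡ 7, so v_1 = 7^{−1} = 8 (mod 11).
  i = 2 (α = 6): (6−8)(6−4)(6−10)(6−5) = (−2)·2·(−4)·1 = 16 ≡ 5, so v_2 = 5^{−1} = 9 (mod 11).
  i = 3 (α = 4): (4−8)(4−6)(4−10)(4−5) = (−4)·(−2)·(−6)·(−1) = 48 ≡ 4, so v_3 = 4^{−1} = 3 (mod 11).
  i = 4 (α = 10): (10−8)(10−6)(10−4)(10−5) = 2·4·6·5 = 240 ≡ 9, so v_4 = 9^{−1} = 5 (mod 11).
  i = 5 (α = 5): (5−8)(5−6)(5−4)(5−10) = (−3)·(−1)·1·(−5) = −15 ≡ 7, so v_5 = 7^{−1} = 8 (mod 11).
  v = [8, 9, 3, 5, 8].
Step 2: syndromes of r = [2, 4, 6, 9, 5] (all sums mod 11).
  S_0 = Σ v_i r_i = 8·2 + 9·4 + 3·6 + 5·9 + 8·5 = 155 ≡ 1.
  S_1 = Σ v_i α_i r_i = 8·8·2 + 9·6·4 + 3·4·6 + 5·10·9 + 8·5·5 = 1066 ≡ 10.
  α_i^2 mod 11 = [9, 3, 5, 1, 3].
  S_2 = Σ v_i α_i^2 r_i = 8·9·2 + 9·3·4 + 3·5·6 + 5·1·9 + 8·3·5 = 507 ≡ 1.
  S = (1, 10, 1) ≠ 0, so r is not a codeword (an error is present).
Step 3: locate the error. For a single error e at position i, S_ℓ = v_i·e·α_i^ℓ, so α_err = S_1/S_0.
  S_0^{−1} = 1^{−1} = 1 (mod 11), so α_err = 10·1 = 10 ≡ 10 = α_4. Error position i = 4.
  Consistency check: S_2/S_1 = 1·10 = 10 ≡ 10 = α_err ✓ (single-error assumption holds).
Step 4: error magnitude e = S_0/v_4 = S_0·∏_{j≠4}(α_4 − α_j) = 1·9 = 9 ≡ 9 (mod 11).
Step 5: correct position 4: c_4 = r_4 − e = 9 − 9 ≡ 0 (mod 11). Hence c = [2, 4, 6, 0, 5].
  Check: interpolating c through the α_i gives m(x) = 10 + 10·x (degree < 2) with m(α_i) = c_i for every i, so c is indeed a codeword.


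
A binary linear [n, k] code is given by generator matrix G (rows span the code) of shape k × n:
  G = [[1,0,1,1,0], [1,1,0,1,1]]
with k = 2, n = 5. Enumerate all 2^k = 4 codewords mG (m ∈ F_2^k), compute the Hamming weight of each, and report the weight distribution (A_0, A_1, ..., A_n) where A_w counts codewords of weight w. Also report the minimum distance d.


Weight distribution: A_0 = 1, A_3 = 2, A_4 = 1. Minimum distance d = 3.

Enumerate all 2^2 = 4 messages m ∈ F_2^2.
For each, compute codeword c = mG in F_2^5, then tally its weight.
  m = 00 → c = 00000, weight = 0.
  m = 10 → c = 10110, weight = 3.
  m = 01 → c = 11011, weight = 4.
  m = 11 → c = 01101, weight = 3.
Tally weights:
  weight 0: 1 codewords.
  weight 3: 2 codewords.
  weight 4: 1 codewords.
Minimum distance d = smallest w > 0 with A_w > 0 = 3.
Sanity: Σ A_w = 4 = 2^2 = 4 ✓.


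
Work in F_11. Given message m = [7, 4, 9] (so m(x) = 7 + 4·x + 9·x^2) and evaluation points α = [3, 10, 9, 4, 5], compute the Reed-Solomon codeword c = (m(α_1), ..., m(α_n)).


c = [1, 1, 2, 2, 10]

Message polynomial: m(x) = 7 + 4·x + 9·x^2 (mod 11).
For each evaluation point α_i, compute m(α_i) mod 11:
  α_1 = 3: Horner steps 9 → 9 → 1, so m(3) = 1.
  α_2 = 10: Horner steps 9 → 6 → 1, so m(10) = 1.
  α_3 = 9: Horner steps 9 → 8 → 2, so m(9) = 2.
  α_4 = 4: Horner steps 9 → 7 → 2, so m(4) = 2.
  α_5 = 5: Horner steps 9 → 5 → 10, so m(5) = 10.
Codeword c = [1, 1, 2, 2, 10] ∈ F_11^5.


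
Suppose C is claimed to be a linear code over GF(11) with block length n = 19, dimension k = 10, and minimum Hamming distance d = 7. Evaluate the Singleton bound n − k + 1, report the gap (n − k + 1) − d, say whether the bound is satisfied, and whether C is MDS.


Singleton RHS = n − k + 1 = 10, slack = 3, bound satisfied, not MDS.

Singleton bound: d ≤ n − k + 1.
Here n = 19, k = 10, so n − k + 1 = 10.
Given d = 7, check d ≤ 10: YES.
Slack = (n − k + 1) − d = 3.
The code is NOT MDS (slack = 3 > 0).
Description: the claimed parameters are [19, 10, 7]_11; such a code would be non-MDS.


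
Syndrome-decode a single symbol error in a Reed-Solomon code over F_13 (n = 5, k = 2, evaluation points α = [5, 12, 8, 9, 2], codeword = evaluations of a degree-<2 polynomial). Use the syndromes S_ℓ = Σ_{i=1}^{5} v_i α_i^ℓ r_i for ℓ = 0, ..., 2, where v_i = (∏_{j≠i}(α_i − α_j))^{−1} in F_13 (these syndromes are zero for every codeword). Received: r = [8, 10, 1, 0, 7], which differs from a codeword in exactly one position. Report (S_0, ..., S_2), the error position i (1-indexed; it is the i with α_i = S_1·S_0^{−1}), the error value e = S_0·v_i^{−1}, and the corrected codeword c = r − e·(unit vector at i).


S = (7, 9, 6), error at position 1, error magnitude e = 4, c = [4, 10, 1, 0, 7].

Step 1: column multipliers v_i = (∏_{j≠i}(α_i − α_j))^{−1} mod 13.
  i = 1 (α = 5): (5−12)(5−8)(5−9)(5−2) = (−7)·(−3)·(−4)·3 = −252 ≡ 8, so v_1 = 8^{−1} = 5 (mod 13).
  i = 2 (α = 12): (12−5)(12−8)(12−9)(12−2) = 7·4·3·10 = 840 ≡ 8, so v_2 = 8^{−1} = 5 (mod 13).
  i = 3 (α = 8): (8−5)(8−12)(8−9)(8−2) = 3·(−4)·(−1)·6 = 72 ≡ 7, so v_3 = 7^{−1} = 2 (mod 13).
  i = 4 (α = 9): (9−5)(9−12)(9−8)(9−2) = 4·(−3)·1·7 = −84 ≡ 7, so v_4 = 7^{−1} = 2 (mod 13).
  i = 5 (α = 2): (2−5)(2−12)(2−8)(2−9) = (−3)·(−10)·(−6)·(−7) = 1260 ≡ 12, so v_5 = 12^{−1} = 12 (mod 13).
  v = [5, 5, 2, 2, 12].
Step 2: syndromes of r = [8, 10, 1, 0, 7] (all sums mod 13).
  S_0 = Σ v_i r_i = 5·8 + 5·10 + 2·1 + 2·0 + 12·7 = 176 ≡ 7.
  S_1 = Σ v_i α_i r_i = 5·5·8 + 5·12·10 + 2·8·1 + 2·9·0 + 12·2·7 = 984 ≡ 9.
  α_i^2 mod 13 = [12, 1, 12, 3, 4].
  S_2 = Σ v_i α_i^2 r_i = 5·12·8 + 5·1·10 + 2·12·1 + 2·3·0 + 12·4·7 = 890 ≡ 6.
  S = (7, 9, 6) ≠ 0, so r is not a codeword (an error is present).
Step 3: locate the error. For a single error e at position i, S_ℓ = v_i·e·α_i^ℓ, so α_err = S_1/S_0.
  S_0^{−1} = 7^{−1} = 2 (mod 13), so α_err = 9·2 = 18 ≡ 5 = α_1. Error position i = 1.
  Consistency check: S_2/S_1 = 6·3 = 18 ≡ 5 = α_err ✓ (single-error assumption holds).
Step 4: error magnitude e = S_0/v_1 = S_0·∏_{j≠1}(α_1 − α_j) = 7·8 = 56 ≡ 4 (mod 13).
Step 5: correct position 1: c_1 = r_1 − e = 8 − 4 ≡ 4 (mod 13). Hence c = [4, 10, 1, 0, 7].
  Check: interpolating c through the α_i gives m(x) = 9 + 12·x (degree < 2) with m(α_i) = c_i for every i, so c is indeed a codeword.


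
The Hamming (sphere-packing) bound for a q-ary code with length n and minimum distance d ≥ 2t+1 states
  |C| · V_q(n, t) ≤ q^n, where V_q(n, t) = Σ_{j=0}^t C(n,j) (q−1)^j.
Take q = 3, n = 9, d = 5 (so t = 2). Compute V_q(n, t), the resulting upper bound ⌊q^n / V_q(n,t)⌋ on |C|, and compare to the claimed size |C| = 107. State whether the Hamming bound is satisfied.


V_q(n, t) = 163, q^n = 19683, Hamming bound = 120, |C| = 107 ≤ bound (satisfied).

Step 1: Compute V_q(n, t) = Σ_{j=0}^2 C(n, j) (q−1)^j.
  j = 0: C(9,0)·(2)^0 = 1·1 = 1.
  j = 1: C(9,1)·(2)^1 = 9·2 = 18.
  j = 2: C(9,2)·(2)^2 = 36·4 = 144.
  V_q(n, t) = 1 + 18 + 144 = 163.
Step 2: q^n = 3^9 = 19683.
Step 3: Hamming bound ⌊q^n / V_q(n,t)⌋ = ⌊19683/163⌋ = 120.
Step 4: Compare |C| = 107 to 120: satisfied.
The claimed |C| lies below the Hamming bound.


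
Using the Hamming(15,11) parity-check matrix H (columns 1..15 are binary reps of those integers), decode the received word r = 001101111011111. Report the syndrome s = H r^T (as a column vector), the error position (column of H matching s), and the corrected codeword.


s = (1, 1, 0, 0)^T, error position = 12, corrected codeword c = 001101111010111

Compute s = H r^T mod 2 one row at a time:
  s_1 = 1 + 1 + 0 + 1 + 1 + 1 + 1 + 1 = 7 ≡ 1 (mod 2).
  s_2 = 1 + 0 + 1 + 1 + 1 + 1 + 1 + 1 = 7 ≡ 1 (mod 2).
  s_3 = 0 + 1 + 1 + 1 + 0 + 1 + 1 + 1 = 6 ≡ 0 (mod 2).
  s_4 = 0 + 1 + 0 + 1 + 1 + 1 + 1 + 1 = 6 ≡ 0 (mod 2).
s = (1, 1, 0, 0)^T — this equals column 12 of H (binary 1100), so error is at position 12.
Correct: flip bit 12 of r = 001101111011111 to get c = 001101111010111.


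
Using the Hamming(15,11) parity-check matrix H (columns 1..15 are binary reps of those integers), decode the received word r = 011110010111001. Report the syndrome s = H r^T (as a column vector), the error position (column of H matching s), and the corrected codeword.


s = (1, 0, 1, 0)^T, error position = 10, corrected codeword c = 011110010011001

Compute s = H r^T mod 2 one row at a time:
  s_1 = 1 + 0 + 1 + 1 + 1 + 0 + 0 + 1 = 5 ≡ 1 (mod 2).
  s_2 = 1 + 1 + 0 + 0 + 1 + 0 + 0 + 1 = 4 ≡ 0 (mod 2).
  s_3 = 1 + 1 + 0 + 0 + 1 + 1 + 0 + 1 = 5 ≡ 1 (mod 2).
  s_4 = 0 + 1 + 1 + 0 + 0 + 1 + 0 + 1 = 4 ≡ 0 (mod 2).
s = (1, 0, 1, 0)^T — this equals column 10 of H (binary 1010), so error is at position 10.
Correct: flip bit 10 of r = 011110010111001 to get c = 011110010011001.


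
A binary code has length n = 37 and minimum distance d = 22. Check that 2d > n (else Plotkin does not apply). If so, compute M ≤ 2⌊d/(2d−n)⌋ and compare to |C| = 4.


Plotkin bound M ≤ 6; given |C| = 4 ≤ bound (satisfied).

Check applicability: 2d = 44, n = 37.
2d − n = 7 > 0, so Plotkin applies.
Compute d/(2d−n) = 22/7 ≈ 3.1429.
⌊d/(2d−n)⌋ = 3.
Plotkin bound: M ≤ 2·3 = 6.
Given |C| = 4, check: satisfied.
This |C| is below the Plotkin bound.


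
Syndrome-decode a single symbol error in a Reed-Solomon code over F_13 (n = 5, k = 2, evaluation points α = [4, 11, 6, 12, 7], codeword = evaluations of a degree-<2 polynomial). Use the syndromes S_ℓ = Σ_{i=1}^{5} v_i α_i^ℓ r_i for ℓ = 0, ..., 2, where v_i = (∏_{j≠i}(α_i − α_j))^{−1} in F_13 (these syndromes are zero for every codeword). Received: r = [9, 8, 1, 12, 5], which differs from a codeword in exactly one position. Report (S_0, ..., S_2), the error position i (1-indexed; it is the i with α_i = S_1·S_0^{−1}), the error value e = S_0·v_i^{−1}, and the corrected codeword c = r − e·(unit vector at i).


S = (5, 7, 2), error at position 1, error magnitude e = 3, c = [6, 8, 1, 12, 5].

Step 1: column multipliers v_i = (∏_{j≠i}(α_i − α_j))^{−1} mod 13.
  i = 1 (α = 4): (4−11)(4−6)(4−12)(4−7) = (−7)·(−2)·(−8)·(−3) = 336 ≡ 11, so v_1 = 11^{−1} = 6 (mod 13).
  i = 2 (α = 11): (11−4)(11−6)(11−12)(11−7) = 7·5·(−1)·4 = −140 ≡ 3, so v_2 = 3^{−1} = 9 (mod 13).
  i = 3 (α = 6): (6−4)(6−11)(6−12)(6−7) = 2·(−5)·(−6)·(−1) = −60 ≡ 5, so v_3 = 5^{−1} = 8 (mod 13).
  i = 4 (α = 12): (12−4)(12−11)(12−6)(12−7) = 8·1·6·5 = 240 ≡ 6, so v_4 = 6^{−1} = 11 (mod 13).
  i = 5 (α = 7): (7−4)(7−11)(7−6)(7−12) = 3·(−4)·1·(−5) = 60 ≡ 8, so v_5 = 8^{−1} = 5 (mod 13).
  v = [6, 9, 8, 11, 5].
Step 2: syndromes of r = [9, 8, 1, 12, 5] (all sums mod 13).
  S_0 = Σ v_i r_i = 6·9 + 9·8 + 8·1 + 11·12 + 5·5 = 291 ≡ 5.
  S_1 = Σ v_i α_i r_i = 6·4·9 + 9·11·8 + 8·6·1 + 11·12·12 + 5·7·5 = 2815 ≡ 7.
  α_i^2 mod 13 = [3, 4, 10, 1, 10].
  S_2 = Σ v_i α_i^2 r_i = 6·3·9 + 9·4·8 + 8·10·1 + 11·1·12 + 5·10·5 = 912 ≡ 2.
  S = (5, 7, 2) ≠ 0, so r is not a codeword (an error is present).
Step 3: locate the error. For a single error e at position i, S_ℓ = v_i·e·α_i^ℓ, so α_err = S_1/S_0.
  S_0^{−1} = 5^{−1} = 8 (mod 13), so α_err = 7·8 = 56 ≡ 4 = α_1. Error position i = 1.
  Consistency check: S_2/S_1 = 2·2 = 4 ≡ 4 = α_err ✓ (single-error assumption holds).
Step 4: error magnitude e = S_0/v_1 = S_0·∏_{j≠1}(α_1 − α_j) = 5·11 = 55 ≡ 3 (mod 13).
Step 5: correct position 1: c_1 = r_1 − e = 9 − 3 ≡ 6 (mod 13). Hence c = [6, 8, 1, 12, 5].
  Check: interpolating c through the α_i gives m(x) = 3 + 4·x (degree < 2) with m(α_i) = c_i for every i, so c is indeed a codeword.


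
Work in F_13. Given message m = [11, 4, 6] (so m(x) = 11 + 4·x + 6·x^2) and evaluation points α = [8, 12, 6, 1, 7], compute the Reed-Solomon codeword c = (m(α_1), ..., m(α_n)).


c = [11, 0, 4, 8, 8]

Message polynomial: m(x) = 11 + 4·x + 6·x^2 (mod 13).
For each evaluation point α_i, compute m(α_i) mod 13:
  α_1 = 8: Horner steps 6 → 0 → 11, so m(8) = 11.
  α_2 = 12: Horner steps 6 → 11 → 0, so m(12) = 0.
  α_3 = 6: Horner steps 6 → 1 → 4, so m(6) = 4.
  α_4 = 1: Horner steps 6 → 10 → 8, so m(1) = 8.
  α_5 = 7: Horner steps 6 → 7 → 8, so m(7) = 8.
Codeword c = [11, 0, 4, 8, 8] ∈ F_13^5.


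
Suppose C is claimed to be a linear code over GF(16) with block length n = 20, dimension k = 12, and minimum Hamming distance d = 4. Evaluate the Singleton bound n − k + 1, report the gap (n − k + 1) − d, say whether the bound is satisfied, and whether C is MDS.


Singleton RHS = n − k + 1 = 9, slack = 5, bound satisfied, not MDS.

Singleton bound: d ≤ n − k + 1.
Here n = 20, k = 12, so n − k + 1 = 9.
Given d = 4, check d ≤ 9: YES.
Slack = (n − k + 1) − d = 5.
The code is NOT MDS (slack = 5 > 0).
Description: the claimed parameters are [20, 12, 4]_16; such a code would be non-MDS.


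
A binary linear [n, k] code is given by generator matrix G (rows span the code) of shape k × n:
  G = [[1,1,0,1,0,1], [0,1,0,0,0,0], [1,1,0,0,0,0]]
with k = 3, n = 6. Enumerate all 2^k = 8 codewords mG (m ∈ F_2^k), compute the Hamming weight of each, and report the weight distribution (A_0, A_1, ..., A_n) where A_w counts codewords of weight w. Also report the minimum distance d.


Weight distribution: A_0 = 1, A_1 = 2, A_2 = 2, A_3 = 2, A_4 = 1. Minimum distance d = 1.

Enumerate all 2^3 = 8 messages m ∈ F_2^3.
For each, compute codeword c = mG in F_2^6, then tally its weight.
  m = 000 → c = 000000, weight = 0.
  m = 100 → c = 110101, weight = 4.
  m = 010 → c = 010000, weight = 1.
  m = 110 → c = 100101, weight = 3.
  m = 001 → c = 110000, weight = 2.
  m = 101 → c = 000101, weight = 2.
  m = 011 → c = 100000, weight = 1.
  m = 111 → c = 010101, weight = 3.
Tally weights:
  weight 0: 1 codewords.
  weight 1: 2 codewords.
  weight 2: 2 codewords.
  weight 3: 2 codewords.
  weight 4: 1 codewords.
Minimum distance d = smallest w > 0 with A_w > 0 = 1.
Sanity: Σ A_w = 8 = 2^3 = 8 ✓.


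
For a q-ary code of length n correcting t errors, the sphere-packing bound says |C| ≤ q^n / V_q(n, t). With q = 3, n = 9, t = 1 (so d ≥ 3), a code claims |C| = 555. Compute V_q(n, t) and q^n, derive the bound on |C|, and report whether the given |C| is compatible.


V_q(n, t) = 19, q^n = 19683, Hamming bound = 1035, |C| = 555 ≤ bound (satisfied).

Step 1: Compute V_q(n, t) = Σ_{j=0}^1 C(n, j) (q−1)^j.
  j = 0: C(9,0)·(2)^0 = 1·1 = 1.
  j = 1: C(9,1)·(2)^1 = 9·2 = 18.
  V_q(n, t) = 1 + 18 = 19.
Step 2: q^n = 3^9 = 19683.
Step 3: Hamming bound ⌊q^n / V_q(n,t)⌋ = ⌊19683/19⌋ = 1035.
Step 4: Compare |C| = 555 to 1035: satisfied.
The claimed |C| lies below the Hamming bound.


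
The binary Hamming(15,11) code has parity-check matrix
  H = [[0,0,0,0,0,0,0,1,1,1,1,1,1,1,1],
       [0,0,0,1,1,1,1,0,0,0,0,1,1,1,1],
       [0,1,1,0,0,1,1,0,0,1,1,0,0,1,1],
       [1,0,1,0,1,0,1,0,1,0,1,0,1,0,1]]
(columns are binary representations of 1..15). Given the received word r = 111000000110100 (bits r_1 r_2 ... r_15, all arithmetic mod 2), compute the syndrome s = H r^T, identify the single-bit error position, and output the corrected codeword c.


s = (1, 1, 0, 0)^T, error position = 12, corrected codeword c = 111000000111100

Compute s = H r^T mod 2 one row at a time:
  s_1 = 0 + 0 + 1 + 1 + 0 + 1 + 0 + 0 = 3 ≡ 1 (mod 2).
  s_2 = 0 + 0 + 0 + 0 + 0 + 1 + 0 + 0 = 1 ≡ 1 (mod 2).
  s_3 = 1 + 1 + 0 + 0 + 1 + 1 + 0 + 0 = 4 ≡ 0 (mod 2).
  s_4 = 1 + 1 + 0 + 0 + 0 + 1 + 1 + 0 = 4 ≡ 0 (mod 2).
s = (1, 1, 0, 0)^T — this equals column 12 of H (binary 1100), so error is at position 12.
Correct: flip bit 12 of r = 111000000110100 to get c = 111000000111100.


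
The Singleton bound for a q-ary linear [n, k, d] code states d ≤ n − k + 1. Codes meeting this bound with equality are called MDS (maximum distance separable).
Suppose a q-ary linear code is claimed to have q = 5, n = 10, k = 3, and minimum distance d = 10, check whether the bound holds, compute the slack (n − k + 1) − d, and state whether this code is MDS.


Singleton RHS = n − k + 1 = 8, slack = -2, bound violated (no such code; not MDS).

Singleton bound: d ≤ n − k + 1.
Here n = 10, k = 3, so n − k + 1 = 8.
Given d = 10, check d ≤ 8: NO.
Slack = (n − k + 1) − d = -2.
The slack is negative: d = 10 exceeds n − k + 1 = 8 by 2, so the Singleton bound is violated and no linear [10, 3, 10]_5 code can exist. In particular it is not MDS (MDS requires d = n − k + 1 exactly).
Description: the claimed parameters are [10, 3, 10]_5; such a code would be impossible (violates the Singleton bound).


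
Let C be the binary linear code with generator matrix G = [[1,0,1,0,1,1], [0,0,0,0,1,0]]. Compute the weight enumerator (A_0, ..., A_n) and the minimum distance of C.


Weight distribution: A_0 = 1, A_1 = 1, A_3 = 1, A_4 = 1. Minimum distance d = 1.

Enumerate all 2^2 = 4 messages m ∈ F_2^2.
For each, compute codeword c = mG in F_2^6, then tally its weight.
  m = 00 → c = 000000, weight = 0.
  m = 10 → c = 101011, weight = 4.
  m = 01 → c = 000010, weight = 1.
  m = 11 → c = 101001, weight = 3.
Tally weights:
  weight 0: 1 codewords.
  weight 1: 1 codewords.
  weight 3: 1 codewords.
  weight 4: 1 codewords.
Minimum distance d = smallest w > 0 with A_w > 0 = 1.
Sanity: Σ A_w = 4 = 2^2 = 4 ✓.


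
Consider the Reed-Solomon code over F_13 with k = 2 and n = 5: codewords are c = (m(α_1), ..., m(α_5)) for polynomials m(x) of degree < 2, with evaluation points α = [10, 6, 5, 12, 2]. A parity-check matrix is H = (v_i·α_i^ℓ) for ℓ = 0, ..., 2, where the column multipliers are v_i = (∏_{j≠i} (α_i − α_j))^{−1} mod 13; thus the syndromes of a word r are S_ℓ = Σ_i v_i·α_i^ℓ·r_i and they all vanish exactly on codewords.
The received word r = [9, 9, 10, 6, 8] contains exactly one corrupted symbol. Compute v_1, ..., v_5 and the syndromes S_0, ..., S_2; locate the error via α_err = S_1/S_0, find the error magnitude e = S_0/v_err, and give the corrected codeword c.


S = (4, 11, 1), error at position 2, error magnitude e = 7, c = [9, 2, 10, 6, 8].

Step 1: column multipliers v_i = (∏_{j≠i}(α_i − α_j))^{−1} mod 13.
  i = 1 (α = 10): (10−6)(10−5)(10−12)(10−2) = 4·5·(−2)·8 = −320 ≡ 5, so v_1 = 5^{−1} = 8 (mod 13).
  i = 2 (α = 6): (6−10)(6−5)(6−12)(6−2) = (−4)·1·(−6)·4 = 96 ≡ 5, so v_2 = 5^{−1} = 8 (mod 13).
  i = 3 (α = 5): (5−10)(5−6)(5−12)(5−2) = (−5)·(−1)·(−7)·3 = −105 ≡ 12, so v_3 = 12^{−1} = 12 (mod 13).
  i = 4 (α = 12): (12−10)(12−6)(12−5)(12−2) = 2·6·7·10 = 840 ≡ 8, so v_4 = 8^{−1} = 5 (mod 13).
  i = 5 (α = 2): (2−10)(2−6)(2−5)(2−12) = (−8)·(−4)·(−3)·(−10) = 960 ≡ 11, so v_5 = 11^{−1} = 6 (mod 13).
  v = [8, 8, 12, 5, 6].
Step 2: syndromes of r = [9, 9, 10, 6, 8] (all sums mod 13).
  S_0 = Σ v_i r_i = 8·9 + 8·9 + 12·10 + 5·6 + 6·8 = 342 ≡ 4.
  S_1 = Σ v_i α_i r_i = 8·10·9 + 8·6·9 + 12·5·10 + 5·12·6 + 6·2·8 = 2208 ≡ 11.
  α_i^2 mod 13 = [9, 10, 12, 1, 4].
  S_2 = Σ v_i α_i^2 r_i = 8·9·9 + 8·10·9 + 12·12·10 + 5·1·6 + 6·4·8 = 3030 ≡ 1.
  S = (4, 11, 1) ≠ 0, so r is not a codeword (an error is present).
Step 3: locate the error. For a single error e at position i, S_ℓ = v_i·e·α_i^ℓ, so α_err = S_1/S_0.
  S_0^{−1} = 4^{−1} = 10 (mod 13), so α_err = 11·10 = 110 ≡ 6 = α_2. Error position i = 2.
  Consistency check: S_2/S_1 = 1·6 = 6 ≡ 6 = α_err ✓ (single-error assumption holds).
Step 4: error magnitude e = S_0/v_2 = S_0·∏_{j≠2}(α_2 − α_j) = 4·5 = 20 ≡ 7 (mod 13).
Step 5: correct position 2: c_2 = r_2 − e = 9 − 7 ≡ 2 (mod 13). Hence c = [9, 2, 10, 6, 8].
  Check: interpolating c through the α_i gives m(x) = 11 + 5·x (degree < 2) with m(α_i) = c_i for every i, so c is indeed a codeword.


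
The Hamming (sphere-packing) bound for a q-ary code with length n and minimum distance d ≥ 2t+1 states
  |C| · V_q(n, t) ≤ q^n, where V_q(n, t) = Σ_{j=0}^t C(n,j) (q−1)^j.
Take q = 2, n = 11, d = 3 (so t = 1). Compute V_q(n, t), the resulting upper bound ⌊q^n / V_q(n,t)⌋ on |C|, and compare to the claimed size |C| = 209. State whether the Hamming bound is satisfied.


V_q(n, t) = 12, q^n = 2048, Hamming bound = 170, |C| = 209 > bound (violated).

Step 1: Compute V_q(n, t) = Σ_{j=0}^1 C(n, j) (q−1)^j.
  j = 0: C(11,0)·(1)^0 = 1·1 = 1.
  j = 1: C(11,1)·(1)^1 = 11·1 = 11.
  V_q(n, t) = 1 + 11 = 12.
Step 2: q^n = 2^11 = 2048.
Step 3: Hamming bound ⌊q^n / V_q(n,t)⌋ = ⌊2048/12⌋ = 170.
Step 4: Compare |C| = 209 to 170: violated.
The claimed |C| lies above the Hamming bound, so no 2-ary code of length 11 with d ≥ 3 can have 209 codewords.


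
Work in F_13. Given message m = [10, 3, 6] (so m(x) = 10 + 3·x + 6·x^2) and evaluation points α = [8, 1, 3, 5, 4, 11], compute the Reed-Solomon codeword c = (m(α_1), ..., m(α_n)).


c = [2, 6, 8, 6, 1, 2]

Message polynomial: m(x) = 10 + 3·x + 6·x^2 (mod 13).
For each evaluation point α_i, compute m(α_i) mod 13:
  α_1 = 8: Horner steps 6 → 12 → 2, so m(8) = 2.
  α_2 = 1: Horner steps 6 → 9 → 6, so m(1) = 6.
  α_3 = 3: Horner steps 6 → 8 → 8, so m(3) = 8.
  α_4 = 5: Horner steps 6 → 7 → 6, so m(5) = 6.
  α_5 = 4: Horner steps 6 → 1 → 1, so m(4) = 1.
  α_6 = 11: Horner steps 6 → 4 → 2, so m(11) = 2.
Codeword c = [2, 6, 8, 6, 1, 2] ∈ F_13^6.


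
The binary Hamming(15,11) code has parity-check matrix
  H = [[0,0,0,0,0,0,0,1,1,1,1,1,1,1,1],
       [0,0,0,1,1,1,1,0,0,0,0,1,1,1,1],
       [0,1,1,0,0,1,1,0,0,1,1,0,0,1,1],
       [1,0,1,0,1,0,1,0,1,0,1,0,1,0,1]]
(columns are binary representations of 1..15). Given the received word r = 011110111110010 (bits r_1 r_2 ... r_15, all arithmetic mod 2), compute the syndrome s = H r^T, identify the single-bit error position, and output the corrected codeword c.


s = (1, 0, 0, 1)^T, error position = 9, corrected codeword c = 011110110110010

Compute s = H r^T mod 2 one row at a time:
  s_1 = 1 + 1 + 1 + 1 + 0 + 0 + 1 + 0 = 5 ≡ 1 (mod 2).
  s_2 = 1 + 1 + 0 + 1 + 0 + 0 + 1 + 0 = 4 ≡ 0 (mod 2).
  s_3 = 1 + 1 + 0 + 1 + 1 + 1 + 1 + 0 = 6 ≡ 0 (mod 2).
  s_4 = 0 + 1 + 1 + 1 + 1 + 1 + 0 + 0 = 5 ≡ 1 (mod 2).
s = (1, 0, 0, 1)^T — this equals column 9 of H (binary 1001), so error is at position 9.
Correct: flip bit 9 of r = 011110111110010 to get c = 011110110110010.


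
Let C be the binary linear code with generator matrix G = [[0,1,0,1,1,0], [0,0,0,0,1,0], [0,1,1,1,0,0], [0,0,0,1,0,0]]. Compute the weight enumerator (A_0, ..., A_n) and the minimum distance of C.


Weight distribution: A_0 = 1, A_1 = 4, A_2 = 6, A_3 = 4, A_4 = 1. Minimum distance d = 1.

Enumerate all 2^4 = 16 messages m ∈ F_2^4.
For each, compute codeword c = mG in F_2^6, then tally its weight.
  m = 0000 → c = 000000, weight = 0.
  m = 1000 → c = 010110, weight = 3.
  m = 0100 → c = 000010, weight = 1.
  m = 1100 → c = 010100, weight = 2.
  m = 0010 → c = 011100, weight = 3.
  m = 1010 → c = 001010, weight = 2.
  m = 0110 → c = 011110, weight = 4.
  m = 1110 → c = 001000, weight = 1.
  m = 0001 → c = 000100, weight = 1.
  m = 1001 → c = 010010, weight = 2.
  m = 0101 → c = 000110, weight = 2.
  m = 1101 → c = 010000, weight = 1.
  m = 0011 → c = 011000, weight = 2.
  m = 1011 → c = 001110, weight = 3.
  m = 0111 → c = 011010, weight = 3.
  m = 1111 → c = 001100, weight = 2.
Tally weights:
  weight 0: 1 codewords.
  weight 1: 4 codewords.
  weight 2: 6 codewords.
  weight 3: 4 codewords.
  weight 4: 1 codewords.
Minimum distance d = smallest w > 0 with A_w > 0 = 1.
Sanity: Σ A_w = 16 = 2^4 = 16 ✓.


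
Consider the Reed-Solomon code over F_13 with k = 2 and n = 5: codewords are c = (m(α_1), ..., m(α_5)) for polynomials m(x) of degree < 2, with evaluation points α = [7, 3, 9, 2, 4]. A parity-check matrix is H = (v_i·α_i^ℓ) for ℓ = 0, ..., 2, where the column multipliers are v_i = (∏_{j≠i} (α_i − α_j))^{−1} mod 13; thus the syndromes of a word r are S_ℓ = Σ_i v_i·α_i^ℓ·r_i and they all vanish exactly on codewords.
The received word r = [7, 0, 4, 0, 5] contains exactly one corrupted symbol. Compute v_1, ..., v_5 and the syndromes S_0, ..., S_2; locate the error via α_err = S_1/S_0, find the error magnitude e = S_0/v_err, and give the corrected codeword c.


S = (1, 2, 4), error at position 4, error magnitude e = 5, c = [7, 0, 4, 8, 5].

Step 1: column multipliers v_i = (∏_{j≠i}(α_i − α_j))^{−1} mod 13.
  i = 1 (α = 7): (7−3)(7−9)(7−2)(7−4) = 4·(−2)·5·3 = −120 ≡ 10, so v_1 = 10^{−1} = 4 (mod 13).
  i = 2 (α = 3): (3−7)(3−9)(3−2)(3−4) = (−4)·(−6)·1·(−1) = −24 ≡ 2, so v_2 = 2^{−1} = 7 (mod 13).
  i = 3 (α = 9): (9−7)(9−3)(9−2)(9−4) = 2·6·7·5 = 420 ≡ 4, so v_3 = 4^{−1} = 10 (mod 13).
  i = 4 (α = 2): (2−7)(2−3)(2−9)(2−4) = (−5)·(−1)·(−7)·(−2) = 70 ≡ 5, so v_4 = 5^{−1} = 8 (mod 13).
  i = 5 (α = 4): (4−7)(4−3)(4−9)(4−2) = (−3)·1·(−5)·2 = 30 ≡ 4, so v_5 = 4^{−1} = 10 (mod 13).
  v = [4, 7, 10, 8, 10].
Step 2: syndromes of r = [7, 0, 4, 0, 5] (all sums mod 13).
  S_0 = Σ v_i r_i = 4·7 + 7·0 + 10·4 + 8·0 + 10·5 = 118 ≡ 1.
  S_1 = Σ v_i α_i r_i = 4·7·7 + 7·3·0 + 10·9·4 + 8·2·0 + 10·4·5 = 756 ≡ 2.
  α_i^2 mod 13 = [10, 9, 3, 4, 3].
  S_2 = Σ v_i α_i^2 r_i = 4·10·7 + 7·9·0 + 10·3·4 + 8·4·0 + 10·3·5 = 550 ≡ 4.
  S = (1, 2, 4) ≠ 0, so r is not a codeword (an error is present).
Step 3: locate the error. For a single error e at position i, S_ℓ = v_i·e·α_i^ℓ, so α_err = S_1/S_0.
  S_0^{−1} = 1^{−1} = 1 (mod 13), so α_err = 2·1 = 2 ≡ 2 = α_4. Error position i = 4.
  Consistency check: S_2/S_1 = 4·7 = 28 ≡ 2 = α_err ✓ (single-error assumption holds).
Step 4: error magnitude e = S_0/v_4 = S_0·∏_{j≠4}(α_4 − α_j) = 1·5 = 5 ≡ 5 (mod 13).
Step 5: correct position 4: c_4 = r_4 − e = 0 − 5 ≡ 8 (mod 13). Hence c = [7, 0, 4, 8, 5].
  Check: interpolating c through the α_i gives m(x) = 11 + 5·x (degree < 2) with m(α_i) = c_i for every i, so c is indeed a codeword.


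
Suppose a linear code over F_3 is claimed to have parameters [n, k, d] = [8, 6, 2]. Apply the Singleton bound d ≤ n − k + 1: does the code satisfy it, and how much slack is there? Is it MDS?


Singleton RHS = n − k + 1 = 3, slack = 1, bound satisfied, not MDS.

Singleton bound: d ≤ n − k + 1.
Here n = 8, k = 6, so n − k + 1 = 3.
Given d = 2, check d ≤ 3: YES.
Slack = (n − k + 1) − d = 1.
The code is NOT MDS (slack = 1 > 0).
Description: the claimed parameters are [8, 6, 2]_3; such a code would be non-MDS.


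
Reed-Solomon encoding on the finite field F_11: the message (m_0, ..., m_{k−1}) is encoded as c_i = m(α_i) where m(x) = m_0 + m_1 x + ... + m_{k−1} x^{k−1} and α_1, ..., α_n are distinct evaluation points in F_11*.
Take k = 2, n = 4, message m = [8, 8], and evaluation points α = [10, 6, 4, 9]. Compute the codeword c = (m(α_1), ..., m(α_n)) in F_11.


c = [0, 1, 7, 3]

Message polynomial: m(x) = 8 + 8·x (mod 11).
For each evaluation point α_i, compute m(α_i) mod 11:
  α_1 = 10: Horner steps 8 → 0, so m(10) = 0.
  α_2 = 6: Horner steps 8 → 1, so m(6) = 1.
  α_3 = 4: Horner steps 8 → 7, so m(4) = 7.
  α_4 = 9: Horner steps 8 → 3, so m(9) = 3.
Codeword c = [0, 1, 7, 3] ∈ F_11^4.


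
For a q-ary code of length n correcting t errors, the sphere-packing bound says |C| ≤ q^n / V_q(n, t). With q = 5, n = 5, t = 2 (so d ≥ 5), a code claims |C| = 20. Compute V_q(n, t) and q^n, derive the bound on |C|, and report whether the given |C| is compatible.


V_q(n, t) = 181, q^n = 3125, Hamming bound = 17, |C| = 20 > bound (violated).

Step 1: Compute V_q(n, t) = Σ_{j=0}^2 C(n, j) (q−1)^j.
  j = 0: C(5,0)·(4)^0 = 1·1 = 1.
  j = 1: C(5,1)·(4)^1 = 5·4 = 20.
  j = 2: C(5,2)·(4)^2 = 10·16 = 160.
  V_q(n, t) = 1 + 20 + 160 = 181.
Step 2: q^n = 5^5 = 3125.
Step 3: Hamming bound ⌊q^n / V_q(n,t)⌋ = ⌊3125/181⌋ = 17.
Step 4: Compare |C| = 20 to 17: violated.
The claimed |C| lies above the Hamming bound, so no 5-ary code of length 5 with d ≥ 5 can have 20 codewords.


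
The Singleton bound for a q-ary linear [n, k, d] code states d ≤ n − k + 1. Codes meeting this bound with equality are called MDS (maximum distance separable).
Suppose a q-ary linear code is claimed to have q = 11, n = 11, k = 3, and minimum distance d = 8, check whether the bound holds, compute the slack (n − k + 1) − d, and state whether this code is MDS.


Singleton RHS = n − k + 1 = 9, slack = 1, bound satisfied, not MDS.

Singleton bound: d ≤ n − k + 1.
Here n = 11, k = 3, so n − k + 1 = 9.
Given d = 8, check d ≤ 9: YES.
Slack = (n − k + 1) − d = 1.
The code is NOT MDS (slack = 1 > 0).
Description: the claimed parameters are [11, 3, 8]_11; such a code would be non-MDS.


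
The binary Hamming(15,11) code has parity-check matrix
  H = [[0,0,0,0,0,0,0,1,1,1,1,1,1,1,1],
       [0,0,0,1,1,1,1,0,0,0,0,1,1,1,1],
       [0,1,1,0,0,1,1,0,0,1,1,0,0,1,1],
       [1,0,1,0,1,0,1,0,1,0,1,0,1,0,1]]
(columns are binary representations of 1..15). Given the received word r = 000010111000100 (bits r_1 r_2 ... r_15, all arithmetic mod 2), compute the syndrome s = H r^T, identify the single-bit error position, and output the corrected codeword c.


s = (1, 1, 1, 0)^T, error position = 14, corrected codeword c = 000010111000110

Compute s = H r^T mod 2 one row at a time:
  s_1 = 1 + 1 + 0 + 0 + 0 + 1 + 0 + 0 = 3 ≡ 1 (mod 2).
  s_2 = 0 + 1 + 0 + 1 + 0 + 1 + 0 + 0 = 3 ≡ 1 (mod 2).
  s_3 = 0 + 0 + 0 + 1 + 0 + 0 + 0 + 0 = 1 ≡ 1 (mod 2).
  s_4 = 0 + 0 + 1 + 1 + 1 + 0 + 1 + 0 = 4 ≡ 0 (mod 2).
s = (1, 1, 1, 0)^T — this equals column 14 of H (binary 1110), so error is at position 14.
Correct: flip bit 14 of r = 000010111000100 to get c = 000010111000110.


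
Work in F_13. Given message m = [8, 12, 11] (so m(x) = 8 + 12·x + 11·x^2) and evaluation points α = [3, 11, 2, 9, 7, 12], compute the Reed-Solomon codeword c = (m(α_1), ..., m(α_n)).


c = [0, 2, 11, 6, 7, 7]

Message polynomial: m(x) = 8 + 12·x + 11·x^2 (mod 13).
For each evaluation point α_i, compute m(α_i) mod 13:
  α_1 = 3: Horner steps 11 → 6 → 0, so m(3) = 0.
  α_2 = 11: Horner steps 11 → 3 → 2, so m(11) = 2.
  α_3 = 2: Horner steps 11 → 8 → 11, so m(2) = 11.
  α_4 = 9: Horner steps 11 → 7 → 6, so m(9) = 6.
  α_5 = 7: Horner steps 11 → 11 → 7, so m(7) = 7.
  α_6 = 12: Horner steps 11 → 1 → 7, so m(12) = 7.
Codeword c = [0, 2, 11, 6, 7, 7] ∈ F_13^6.


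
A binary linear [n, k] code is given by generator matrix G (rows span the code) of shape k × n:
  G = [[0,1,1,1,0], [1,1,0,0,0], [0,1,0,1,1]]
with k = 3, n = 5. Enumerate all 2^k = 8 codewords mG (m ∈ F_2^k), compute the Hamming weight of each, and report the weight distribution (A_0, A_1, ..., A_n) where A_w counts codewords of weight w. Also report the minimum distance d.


Weight distribution: A_0 = 1, A_2 = 2, A_3 = 4, A_4 = 1. Minimum distance d = 2.

Enumerate all 2^3 = 8 messages m ∈ F_2^3.
For each, compute codeword c = mG in F_2^5, then tally its weight.
  m = 000 → c = 00000, weight = 0.
  m = 100 → c = 01110, weight = 3.
  m = 010 → c = 11000, weight = 2.
  m = 110 → c = 10110, weight = 3.
  m = 001 → c = 01011, weight = 3.
  m = 101 → c = 00101, weight = 2.
  m = 011 → c = 10011, weight = 3.
  m = 111 → c = 11101, weight = 4.
Tally weights:
  weight 0: 1 codewords.
  weight 2: 2 codewords.
  weight 3: 4 codewords.
  weight 4: 1 codewords.
Minimum distance d = smallest w > 0 with A_w > 0 = 2.
Sanity: Σ A_w = 8 = 2^3 = 8 ✓.


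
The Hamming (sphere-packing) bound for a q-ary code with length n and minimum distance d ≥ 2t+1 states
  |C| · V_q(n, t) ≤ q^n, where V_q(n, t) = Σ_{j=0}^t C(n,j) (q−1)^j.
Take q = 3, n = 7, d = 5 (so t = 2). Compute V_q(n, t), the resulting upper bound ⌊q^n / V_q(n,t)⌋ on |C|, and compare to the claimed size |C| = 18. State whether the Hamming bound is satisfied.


V_q(n, t) = 99, q^n = 2187, Hamming bound = 22, |C| = 18 ≤ bound (satisfied).

Step 1: Compute V_q(n, t) = Σ_{j=0}^2 C(n, j) (q−1)^j.
  j = 0: C(7,0)·(2)^0 = 1·1 = 1.
  j = 1: C(7,1)·(2)^1 = 7·2 = 14.
  j = 2: C(7,2)·(2)^2 = 21·4 = 84.
  V_q(n, t) = 1 + 14 + 84 = 99.
Step 2: q^n = 3^7 = 2187.
Step 3: Hamming bound ⌊q^n / V_q(n,t)⌋ = ⌊2187/99⌋ = 22.
Step 4: Compare |C| = 18 to 22: satisfied.
The claimed |C| lies below the Hamming bound.


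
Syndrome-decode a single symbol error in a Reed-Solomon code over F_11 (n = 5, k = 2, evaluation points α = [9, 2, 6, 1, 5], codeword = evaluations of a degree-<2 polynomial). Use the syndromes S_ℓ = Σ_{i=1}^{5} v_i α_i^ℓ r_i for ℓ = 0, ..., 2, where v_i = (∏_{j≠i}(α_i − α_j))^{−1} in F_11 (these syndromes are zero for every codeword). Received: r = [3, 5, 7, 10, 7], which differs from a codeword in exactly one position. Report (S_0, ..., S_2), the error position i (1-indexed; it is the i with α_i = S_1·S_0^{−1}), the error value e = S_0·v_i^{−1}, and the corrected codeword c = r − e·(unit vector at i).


S = (7, 2, 10), error at position 5, error magnitude e = 6, c = [3, 5, 7, 10, 1].

Step 1: column multipliers v_i = (∏_{j≠i}(α_i − α_j))^{−1} mod 11.
  i = 1 (α = 9): (9−2)(9−6)(9−1)(9−5) = 7·3·8·4 = 672 ≡ 1, so v_1 = 1^{−1} = 1 (mod 11).
  i = 2 (α = 2): (2−9)(2−6)(2−1)(2−5) = (−7)·(−4)·1·(−3) = −84 ≡ 4, so v_2 = 4^{−1} = 3 (mod 11).
  i = 3 (α = 6): (6−9)(6−2)(6−1)(6−5) = (−3)·4·5·1 = −60 ≡ 6, so v_3 = 6^{−1} = 2 (mod 11).
  i = 4 (α = 1): (1−9)(1−2)(1−6)(1−5) = (−8)·(−1)·(−5)·(−4) = 160 ≡ 6, so v_4 = 6^{−1} = 2 (mod 11).
  i = 5 (α = 5): (5−9)(5−2)(5−6)(5−1) = (−4)·3·(−1)·4 = 48 ≡ 4, so v_5 = 4^{−1} = 3 (mod 11).
  v = [1, 3, 2, 2, 3].
Step 2: syndromes of r = [3, 5, 7, 10, 7] (all sums mod 11).
  S_0 = Σ v_i r_i = 1·3 + 3·5 + 2·7 + 2·10 + 3·7 = 73 ≡ 7.
  S_1 = Σ v_i α_i r_i = 1·9·3 + 3·2·5 + 2·6·7 + 2·1·10 + 3·5·7 = 266 ≡ 2.
  α_i^2 mod 11 = [4, 4, 3, 1, 3].
  S_2 = Σ v_i α_i^2 r_i = 1·4·3 + 3·4·5 + 2·3·7 + 2·1·10 + 3·3·7 = 197 ≡ 10.
  S = (7, 2, 10) ≠ 0, so r is not a codeword (an error is present).
Step 3: locate the error. For a single error e at position i, S_ℓ = v_i·e·α_i^ℓ, so α_err = S_1/S_0.
  S_0^{−1} = 7^{−1} = 8 (mod 11), so α_err = 2·8 = 16 ≡ 5 = α_5. Error position i = 5.
  Consistency check: S_2/S_1 = 10·6 = 60 ≡ 5 = α_err ✓ (single-error assumption holds).
Step 4: error magnitude e = S_0/v_5 = S_0·∏_{j≠5}(α_5 − α_j) = 7·4 = 28 ≡ 6 (mod 11).
Step 5: correct position 5: c_5 = r_5 − e = 7 − 6 ≡ 1 (mod 11). Hence c = [3, 5, 7, 10, 1].
  Check: interpolating c through the α_i gives m(x) = 4 + 6·x (degree < 2) with m(α_i) = c_i for every i, so c is indeed a codeword.


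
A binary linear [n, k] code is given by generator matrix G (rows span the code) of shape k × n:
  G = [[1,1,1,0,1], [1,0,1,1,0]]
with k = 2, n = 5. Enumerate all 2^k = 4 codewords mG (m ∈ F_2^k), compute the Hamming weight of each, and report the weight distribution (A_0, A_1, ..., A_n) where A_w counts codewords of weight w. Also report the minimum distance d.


Weight distribution: A_0 = 1, A_3 = 2, A_4 = 1. Minimum distance d = 3.

Enumerate all 2^2 = 4 messages m ∈ F_2^2.
For each, compute codeword c = mG in F_2^5, then tally its weight.
  m = 00 → c = 00000, weight = 0.
  m = 10 → c = 11101, weight = 4.
  m = 01 → c = 10110, weight = 3.
  m = 11 → c = 01011, weight = 3.
Tally weights:
  weight 0: 1 codewords.
  weight 3: 2 codewords.
  weight 4: 1 codewords.
Minimum distance d = smallest w > 0 with A_w > 0 = 3.
Sanity: Σ A_w = 4 = 2^2 = 4 ✓.


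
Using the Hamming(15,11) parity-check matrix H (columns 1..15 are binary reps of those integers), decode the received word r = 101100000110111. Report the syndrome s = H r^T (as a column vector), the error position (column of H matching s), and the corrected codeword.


s = (1, 0, 1, 1)^T, error position = 11, corrected codeword c = 101100000100111

Compute s = H r^T mod 2 one row at a time:
  s_1 = 0 + 0 + 1 + 1 + 0 + 1 + 1 + 1 = 5 ≡ 1 (mod 2).
  s_2 = 1 + 0 + 0 + 0 + 0 + 1 + 1 + 1 = 4 ≡ 0 (mod 2).
  s_3 = 0 + 1 + 0 + 0 + 1 + 1 + 1 + 1 = 5 ≡ 1 (mod 2).
  s_4 = 1 + 1 + 0 + 0 + 0 + 1 + 1 + 1 = 5 ≡ 1 (mod 2).
s = (1, 0, 1, 1)^T — this equals column 11 of H (binary 1011), so error is at position 11.
Correct: flip bit 11 of r = 101100000110111 to get c = 101100000100111.


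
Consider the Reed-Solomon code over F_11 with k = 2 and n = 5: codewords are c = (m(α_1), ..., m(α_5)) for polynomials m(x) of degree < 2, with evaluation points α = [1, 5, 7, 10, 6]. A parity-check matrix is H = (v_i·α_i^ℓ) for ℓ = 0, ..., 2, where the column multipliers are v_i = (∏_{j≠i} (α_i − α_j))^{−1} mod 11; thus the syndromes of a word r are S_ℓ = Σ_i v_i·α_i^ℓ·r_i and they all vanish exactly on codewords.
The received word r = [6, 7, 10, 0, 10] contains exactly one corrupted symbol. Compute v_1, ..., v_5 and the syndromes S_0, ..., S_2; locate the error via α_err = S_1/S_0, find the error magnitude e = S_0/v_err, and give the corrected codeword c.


S = (1, 7, 5), error at position 3, error magnitude e = 8, c = [6, 7, 2, 0, 10].

Step 1: column multipliers v_i = (∏_{j≠i}(α_i − α_j))^{−1} mod 11.
  i = 1 (α = 1): (1−5)(1−7)(1−10)(1−6) = (−4)·(−6)·(−9)·(−5) = 1080 ≡ 2, so v_1 = 2^{−1} = 6 (mod 11).
  i = 2 (α = 5): (5−1)(5−7)(5−10)(5−6) = 4·(−2)·(−5)·(−1) = −40 ≡ 4, so v_2 = 4^{−1} = 3 (mod 11).
  i = 3 (α = 7): (7−1)(7−5)(7−10)(7−6) = 6·2·(−3)·1 = −36 ≡ 8, so v_3 = 8^{−1} = 7 (mod 11).
  i = 4 (α = 10): (10−1)(10−5)(10−7)(10−6) = 9·5·3·4 = 540 ≡ 1, so v_4 = 1^{−1} = 1 (mod 11).
  i = 5 (α = 6): (6−1)(6−5)(6−7)(6−10) = 5·1·(−1)·(−4) = 20 ≡ 9, so v_5 = 9^{−1} = 5 (mod 11).
  v = [6, 3, 7, 1, 5].
Step 2: syndromes of r = [6, 7, 10, 0, 10] (all sums mod 11).
  S_0 = Σ v_i r_i = 6·6 + 3·7 + 7·10 + 1·0 + 5·10 = 177 ≡ 1.
  S_1 = Σ v_i α_i r_i = 6·1·6 + 3·5·7 + 7·7·10 + 1·10·0 + 5·6·10 = 931 ≡ 7.
  α_i^2 mod 11 = [1, 3, 5, 1, 3].
  S_2 = Σ v_i α_i^2 r_i = 6·1·6 + 3·3·7 + 7·5·10 + 1·1·0 + 5·3·10 = 599 ≡ 5.
  S = (1, 7, 5) ≠ 0, so r is not a codeword (an error is present).
Step 3: locate the error. For a single error e at position i, S_ℓ = v_i·e·α_i^ℓ, so α_err = S_1/S_0.
  S_0^{−1} = 1^{−1} = 1 (mod 11), so α_err = 7·1 = 7 ≡ 7 = α_3. Error position i = 3.
  Consistency check: S_2/S_1 = 5·8 = 40 ≡ 7 = α_err ✓ (single-error assumption holds).
Step 4: error magnitude e = S_0/v_3 = S_0·∏_{j≠3}(α_3 − α_j) = 1·8 = 8 ≡ 8 (mod 11).
Step 5: correct position 3: c_3 = r_3 − e = 10 − 8 ≡ 2 (mod 11). Hence c = [6, 7, 2, 0, 10].
  Check: interpolating c through the α_i gives m(x) = 3 + 3·x (degree < 2) with m(α_i) = c_i for every i, so c is indeed a codeword.
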